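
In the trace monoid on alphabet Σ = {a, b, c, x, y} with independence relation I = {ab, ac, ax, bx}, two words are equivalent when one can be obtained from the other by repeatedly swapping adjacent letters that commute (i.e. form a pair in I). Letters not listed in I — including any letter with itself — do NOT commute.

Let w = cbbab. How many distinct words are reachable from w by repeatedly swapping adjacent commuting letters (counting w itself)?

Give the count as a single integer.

piece 0:c — minimal
piece 1:b rests on {0:c}
piece 2:b rests on {1:b}
piece 3:a — minimal
piece 4:b rests on {2:b}
minimal pieces: {0:c, 3:a}
ways to finish when only these pieces remain (= sum over removing one remaining piece with nothing left below it):
  1 left: {3}→1  {4}→1
  2 left: {2,4}→1  {3,4}→2
  3 left: {1,2,4}→1  {2,3,4}→3
  placing 0:c first → 4 extensions
  placing 3:a first → 1 extensions
total linear extensions = 5

5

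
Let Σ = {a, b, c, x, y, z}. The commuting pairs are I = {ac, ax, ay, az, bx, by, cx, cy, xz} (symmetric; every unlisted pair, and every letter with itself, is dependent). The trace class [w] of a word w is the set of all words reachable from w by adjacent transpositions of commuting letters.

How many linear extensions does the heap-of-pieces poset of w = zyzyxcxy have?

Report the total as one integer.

#0=z has no predecessor
#1=y depends on [0:z]
#2=z depends on [1:y]
#3=y depends on [2:z]
#4=x depends on [3:y]
#5=c depends on [2:z]
#6=x depends on [4:x]
#7=y depends on [6:x]
sources: [0:z]
N(rest) = Σ N(rest − s) over sources s of rest; N(one piece) = 1:
  size 1 → [5]=1  [7]=1
  size 2 → [5,7]=2  [6,7]=1
  size 3 → [4,6,7]=1  [5,6,7]=3
  size 4 → [3,4,6,7]=1  [4,5,6,7]=4
  size 5 → [3,4,5,6,7]=5
  size 6 → [2,3,4,5,6,7]=5
  first=0(z) contributes 5

5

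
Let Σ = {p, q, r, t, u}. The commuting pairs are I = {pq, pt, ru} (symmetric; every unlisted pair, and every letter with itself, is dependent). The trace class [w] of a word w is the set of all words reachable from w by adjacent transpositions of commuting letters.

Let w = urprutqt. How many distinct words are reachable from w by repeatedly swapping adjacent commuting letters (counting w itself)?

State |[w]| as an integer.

4

piece 0:u — minimal
piece 1:r — minimal
piece 2:p rests on {0:u, 1:r}
piece 3:r rests on {2:p}
piece 4:u rests on {2:p}
piece 5:t rests on {3:r, 4:u}
piece 6:q rests on {5:t}
piece 7:t rests on {6:q}
minimal pieces: {0:u, 1:r}
ways to finish when only these pieces remain (= sum over removing one remaining piece with nothing left below it):
  1 left: {7}→1
  2 left: {6,7}→1
  3 left: {5,6,7}→1
  4 left: {3,5,6,7}→1  {4,5,6,7}→1
  5 left: {3,4,5,6,7}→2
  6 left: {2,3,4,5,6,7}→2
  placing 0:u first → 2 extensions
  placing 1:r first → 2 extensions
total linear extensions = 4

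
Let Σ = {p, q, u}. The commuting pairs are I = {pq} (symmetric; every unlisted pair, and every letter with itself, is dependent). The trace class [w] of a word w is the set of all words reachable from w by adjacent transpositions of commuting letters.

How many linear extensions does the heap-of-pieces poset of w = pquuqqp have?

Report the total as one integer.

drop 0:p onto floor
drop 1:q onto floor
drop 2:u onto {0:p, 1:q}
drop 3:u onto {2:u}
drop 4:q onto {3:u}
drop 5:q onto {4:q}
drop 6:p onto {3:u}
ground layer = {0:p, 1:q}
drop-orders for the pieces not yet dropped (sum over which currently-grounded one goes next):
  1 to go: {5} 1  {6} 1
  2 to go: {4,5} 1  {5,6} 2
  3 to go: {4,5,6} 3
  4 to go: {3,4,5,6} 3
  5 to go: {2,3,4,5,6} 3
  if 0:p drops first: 3 orders
  if 1:q drops first: 3 orders
heap linearizations: 6

6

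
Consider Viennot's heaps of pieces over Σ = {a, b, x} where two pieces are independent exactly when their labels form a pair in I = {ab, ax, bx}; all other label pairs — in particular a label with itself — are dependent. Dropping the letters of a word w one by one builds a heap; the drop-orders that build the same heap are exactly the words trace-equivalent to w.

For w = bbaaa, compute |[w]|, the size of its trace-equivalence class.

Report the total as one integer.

10

piece 0:b — minimal
piece 1:b rests on {0:b}
piece 2:a — minimal
piece 3:a rests on {2:a}
piece 4:a rests on {3:a}
minimal pieces: {0:b, 2:a}
ways to finish when only these pieces remain (= sum over removing one remaining piece with nothing left below it):
  1 left: {1}→1  {4}→1
  2 left: {0,1}→1  {1,4}→2  {3,4}→1
  3 left: {0,1,4}→3  {1,3,4}→3  {2,3,4}→1
  placing 0:b first → 4 extensions
  placing 2:a first → 6 extensions
total linear extensions = 10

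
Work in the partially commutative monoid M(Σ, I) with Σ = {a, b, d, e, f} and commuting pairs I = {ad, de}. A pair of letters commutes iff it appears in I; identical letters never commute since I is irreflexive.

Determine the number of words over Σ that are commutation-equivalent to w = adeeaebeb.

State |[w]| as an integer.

6

drop 0:a onto floor
drop 1:d onto floor
drop 2:e onto {0:a}
drop 3:e onto {2:e}
drop 4:a onto {3:e}
drop 5:e onto {4:a}
drop 6:b onto {1:d, 5:e}
drop 7:e onto {6:b}
drop 8:b onto {7:e}
ground layer = {0:a, 1:d}
drop-orders for the pieces not yet dropped (sum over which currently-grounded one goes next):
  1 to go: {8} 1
  2 to go: {7,8} 1
  3 to go: {6,7,8} 1
  4 to go: {1,6,7,8} 1  {5,6,7,8} 1
  5 to go: {1,5,6,7,8} 2  {4,5,6,7,8} 1
  6 to go: {1,4,5,6,7,8} 3  {3,4,5,6,7,8} 1
  7 to go: {1,3,4,5,6,7,8} 4  {2,3,4,5,6,7,8} 1
  if 0:a drops first: 5 orders
  if 1:d drops first: 1 orders
heap linearizations: 6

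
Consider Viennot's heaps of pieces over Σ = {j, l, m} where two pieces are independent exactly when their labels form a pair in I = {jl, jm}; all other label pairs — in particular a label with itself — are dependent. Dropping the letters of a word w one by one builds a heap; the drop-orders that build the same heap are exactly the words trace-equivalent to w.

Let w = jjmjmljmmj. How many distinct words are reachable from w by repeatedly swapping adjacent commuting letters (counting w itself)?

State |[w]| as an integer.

252

0(j) covers ∅
1(j) covers 0:j
2(m) covers ∅
3(j) covers 1:j
4(m) covers 2:m
5(l) covers 4:m
6(j) covers 3:j
7(m) covers 5:l
8(m) covers 7:m
9(j) covers 6:j
floor of heap: 0:j, 2:m
completions by unplaced set U, small U first (add the entries for U minus each lowest piece of U):
  |U|=1: {8}:1  {9}:1
  |U|=2: {6,9}:1  {7,8}:1  {8,9}:2
  |U|=3: {3,6,9}:1  {5,7,8}:1  {6,8,9}:3  {7,8,9}:3
  |U|=4: {1,3,6,9}:1  {3,6,8,9}:4  {4,5,7,8}:1  {5,7,8,9}:4  {6,7,8,9}:6
  |U|=5: {0,1,3,6,9}:1  {1,3,6,8,9}:5  {2,4,5,7,8}:1  {3,6,7,8,9}:10  {4,5,7,8,9}:5  {5,6,7,8,9}:10
  |U|=6: {0,1,3,6,8,9}:6  {1,3,6,7,8,9}:15  {2,4,5,7,8,9}:6  {3,5,6,7,8,9}:20  {4,5,6,7,8,9}:15
  |U|=7: {0,1,3,6,7,8,9}:21  {1,3,5,6,7,8,9}:35  {2,4,5,6,7,8,9}:21  {3,4,5,6,7,8,9}:35
  |U|=8: {0,1,3,5,6,7,8,9}:56  {1,3,4,5,6,7,8,9}:70  {2,3,4,5,6,7,8,9}:56
  start at 0(j): 126
  start at 2(m): 126
sum over floor = 252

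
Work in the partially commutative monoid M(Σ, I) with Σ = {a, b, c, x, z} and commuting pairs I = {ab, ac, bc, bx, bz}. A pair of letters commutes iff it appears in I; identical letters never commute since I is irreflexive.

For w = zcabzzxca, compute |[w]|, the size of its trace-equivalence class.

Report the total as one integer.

0(z) covers ∅
1(c) covers 0:z
2(a) covers 0:z
3(b) covers ∅
4(z) covers 1:c, 2:a
5(z) covers 4:z
6(x) covers 5:z
7(c) covers 6:x
8(a) covers 6:x
floor of heap: 0:z, 3:b
completions by unplaced set U, small U first (add the entries for U minus each lowest piece of U):
  |U|=1: {3}:1  {7}:1  {8}:1
  |U|=2: {3,7}:2  {3,8}:2  {7,8}:2
  |U|=3: {3,7,8}:6  {6,7,8}:2
  |U|=4: {3,6,7,8}:8  {5,6,7,8}:2
  |U|=5: {3,5,6,7,8}:10  {4,5,6,7,8}:2
  |U|=6: {1,4,5,6,7,8}:2  {2,4,5,6,7,8}:2  {3,4,5,6,7,8}:12
  |U|=7: {1,2,4,5,6,7,8}:4  {1,3,4,5,6,7,8}:14  {2,3,4,5,6,7,8}:14
  start at 0(z): 32
  start at 3(b): 4
sum over floor = 36

36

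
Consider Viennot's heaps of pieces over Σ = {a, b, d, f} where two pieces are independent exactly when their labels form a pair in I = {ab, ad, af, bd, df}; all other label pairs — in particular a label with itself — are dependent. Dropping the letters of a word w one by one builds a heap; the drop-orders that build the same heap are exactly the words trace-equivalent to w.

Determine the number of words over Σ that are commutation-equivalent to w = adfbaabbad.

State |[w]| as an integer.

3150

#0=a has no predecessor
#1=d has no predecessor
#2=f has no predecessor
#3=b depends on [2:f]
#4=a depends on [0:a]
#5=a depends on [4:a]
#6=b depends on [3:b]
#7=b depends on [6:b]
#8=a depends on [5:a]
#9=d depends on [1:d]
sources: [0:a, 1:d, 2:f]
N(rest) = Σ N(rest − s) over sources s of rest; N(one piece) = 1:
  size 1 → [7]=1  [8]=1  [9]=1
  size 2 → [1,9]=1  [5,8]=1  [6,7]=1  [7,8]=2  [7,9]=2  [8,9]=2
  size 3 → [1,7,9]=3  [1,8,9]=3  [3,6,7]=1  [4,5,8]=1  [5,7,8]=3  [5,8,9]=3  [6,7,8]=3  [6,7,9]=3  [7,8,9]=6
  size 4 → [0,4,5,8]=1  [1,5,8,9]=6  [1,6,7,9]=6  [1,7,8,9]=12  [2,3,6,7]=1  [3,6,7,8]=4  [3,6,7,9]=4  [4,5,7,8]=4  [4,5,8,9]=4  [5,6,7,8]=6  [5,7,8,9]=12  [6,7,8,9]=12
  size 5 → [0,4,5,7,8]=5  [0,4,5,8,9]=5  [1,3,6,7,9]=10  [1,4,5,8,9]=10  [1,5,7,8,9]=30  [1,6,7,8,9]=30  [2,3,6,7,8]=5  [2,3,6,7,9]=5  [3,5,6,7,8]=10  [3,6,7,8,9]=20  [4,5,6,7,8]=10  [4,5,7,8,9]=20  [5,6,7,8,9]=30
  size 6 → [0,1,4,5,8,9]=15  [0,4,5,6,7,8]=15  [0,4,5,7,8,9]=30  [1,2,3,6,7,9]=15  [1,3,6,7,8,9]=60  [1,4,5,7,8,9]=60  [1,5,6,7,8,9]=90  [2,3,5,6,7,8]=15  [2,3,6,7,8,9]=30  [3,4,5,6,7,8]=20  [3,5,6,7,8,9]=60  [4,5,6,7,8,9]=60
  size 7 → [0,1,4,5,7,8,9]=105  [0,3,4,5,6,7,8]=35  [0,4,5,6,7,8,9]=105  [1,2,3,6,7,8,9]=105  [1,3,5,6,7,8,9]=210  [1,4,5,6,7,8,9]=210  [2,3,4,5,6,7,8]=35  [2,3,5,6,7,8,9]=105  [3,4,5,6,7,8,9]=140
  size 8 → [0,1,4,5,6,7,8,9]=420  [0,2,3,4,5,6,7,8]=70  [0,3,4,5,6,7,8,9]=280  [1,2,3,5,6,7,8,9]=420  [1,3,4,5,6,7,8,9]=560  [2,3,4,5,6,7,8,9]=280
  first=0(a) contributes 1260
  first=1(d) contributes 630
  first=2(f) contributes 1260
|[w]| = 3150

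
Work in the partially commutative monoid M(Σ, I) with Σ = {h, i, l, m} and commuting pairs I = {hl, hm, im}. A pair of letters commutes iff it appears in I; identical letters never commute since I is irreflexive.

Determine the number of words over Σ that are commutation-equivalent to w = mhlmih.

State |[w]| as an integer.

#0=m has no predecessor
#1=h has no predecessor
#2=l depends on [0:m]
#3=m depends on [2:l]
#4=i depends on [1:h, 2:l]
#5=h depends on [4:i]
sources: [0:m, 1:h]
N(rest) = Σ N(rest − s) over sources s of rest; N(one piece) = 1:
  size 1 → [3]=1  [5]=1
  size 2 → [3,5]=2  [4,5]=1
  size 3 → [1,4,5]=1  [3,4,5]=3
  size 4 → [1,3,4,5]=4  [2,3,4,5]=3
  first=0(m) contributes 7
  first=1(h) contributes 3
|[w]| = 10

10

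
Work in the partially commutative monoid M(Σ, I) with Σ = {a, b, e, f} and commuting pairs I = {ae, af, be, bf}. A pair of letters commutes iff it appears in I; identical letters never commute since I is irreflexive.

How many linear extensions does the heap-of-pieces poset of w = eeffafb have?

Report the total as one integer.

21

drop 0:e onto floor
drop 1:e onto {0:e}
drop 2:f onto {1:e}
drop 3:f onto {2:f}
drop 4:a onto floor
drop 5:f onto {3:f}
drop 6:b onto {4:a}
ground layer = {0:e, 4:a}
drop-orders for the pieces not yet dropped (sum over which currently-grounded one goes next):
  1 to go: {5} 1  {6} 1
  2 to go: {3,5} 1  {4,6} 1  {5,6} 2
  3 to go: {2,3,5} 1  {3,5,6} 3  {4,5,6} 3
  4 to go: {1,2,3,5} 1  {2,3,5,6} 4  {3,4,5,6} 6
  5 to go: {0,1,2,3,5} 1  {1,2,3,5,6} 5  {2,3,4,5,6} 10
  if 0:e drops first: 15 orders
  if 4:a drops first: 6 orders
heap linearizations: 21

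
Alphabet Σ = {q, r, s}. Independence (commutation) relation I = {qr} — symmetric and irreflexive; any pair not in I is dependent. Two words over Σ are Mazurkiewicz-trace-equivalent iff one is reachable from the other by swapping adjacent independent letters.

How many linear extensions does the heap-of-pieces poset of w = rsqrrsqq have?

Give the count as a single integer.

#0=r has no predecessor
#1=s depends on [0:r]
#2=q depends on [1:s]
#3=r depends on [1:s]
#4=r depends on [3:r]
#5=s depends on [2:q, 4:r]
#6=q depends on [5:s]
#7=q depends on [6:q]
sources: [0:r]
N(rest) = Σ N(rest − s) over sources s of rest; N(one piece) = 1:
  size 1 → [7]=1
  size 2 → [6,7]=1
  size 3 → [5,6,7]=1
  size 4 → [2,5,6,7]=1  [4,5,6,7]=1
  size 5 → [2,4,5,6,7]=2  [3,4,5,6,7]=1
  size 6 → [2,3,4,5,6,7]=3
  first=0(r) contributes 3

3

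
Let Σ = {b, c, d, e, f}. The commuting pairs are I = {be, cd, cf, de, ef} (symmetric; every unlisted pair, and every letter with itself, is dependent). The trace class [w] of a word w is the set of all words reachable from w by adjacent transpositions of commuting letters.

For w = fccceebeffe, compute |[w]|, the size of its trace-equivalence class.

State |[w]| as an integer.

piece 0:f — minimal
piece 1:c — minimal
piece 2:c rests on {1:c}
piece 3:c rests on {2:c}
piece 4:e rests on {3:c}
piece 5:e rests on {4:e}
piece 6:b rests on {0:f, 3:c}
piece 7:e rests on {5:e}
piece 8:f rests on {6:b}
piece 9:f rests on {8:f}
piece 10:e rests on {7:e}
minimal pieces: {0:f, 1:c}
ways to finish when only these pieces remain (= sum over removing one remaining piece with nothing left below it):
  1 left: {9}→1  {10}→1
  2 left: {7,10}→1  {8,9}→1  {9,10}→2
  3 left: {5,7,10}→1  {6,8,9}→1  {7,9,10}→3  {8,9,10}→3
  4 left: {0,6,8,9}→1  {4,5,7,10}→1  {5,7,9,10}→4  {6,8,9,10}→4  {7,8,9,10}→6
  5 left: {0,6,8,9,10}→5  {4,5,7,9,10}→5  {5,7,8,9,10}→10  {6,7,8,9,10}→10
  6 left: {0,6,7,8,9,10}→15  {4,5,7,8,9,10}→15  {5,6,7,8,9,10}→20
  7 left: {0,5,6,7,8,9,10}→35  {4,5,6,7,8,9,10}→35
  8 left: {0,4,5,6,7,8,9,10}→70  {3,4,5,6,7,8,9,10}→35
  9 left: {0,3,4,5,6,7,8,9,10}→105  {2,3,4,5,6,7,8,9,10}→35
  placing 0:f first → 35 extensions
  placing 1:c first → 140 extensions
total linear extensions = 175

175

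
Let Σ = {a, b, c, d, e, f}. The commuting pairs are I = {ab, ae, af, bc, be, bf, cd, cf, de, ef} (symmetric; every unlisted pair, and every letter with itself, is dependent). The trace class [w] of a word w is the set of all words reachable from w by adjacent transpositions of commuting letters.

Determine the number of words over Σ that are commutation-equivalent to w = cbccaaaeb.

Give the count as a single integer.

0(c) covers ∅
1(b) covers ∅
2(c) covers 0:c
3(c) covers 2:c
4(a) covers 3:c
5(a) covers 4:a
6(a) covers 5:a
7(e) covers 3:c
8(b) covers 1:b
floor of heap: 0:c, 1:b
completions by unplaced set U, small U first (add the entries for U minus each lowest piece of U):
  |U|=1: {6}:1  {7}:1  {8}:1
  |U|=2: {1,8}:1  {5,6}:1  {6,7}:2  {6,8}:2  {7,8}:2
  |U|=3: {1,6,8}:3  {1,7,8}:3  {4,5,6}:1  {5,6,7}:3  {5,6,8}:3  {6,7,8}:6
  |U|=4: {1,5,6,8}:6  {1,6,7,8}:12  {4,5,6,7}:4  {4,5,6,8}:4  {5,6,7,8}:12
  |U|=5: {1,4,5,6,8}:10  {1,5,6,7,8}:30  {3,4,5,6,7}:4  {4,5,6,7,8}:20
  |U|=6: {1,4,5,6,7,8}:60  {2,3,4,5,6,7}:4  {3,4,5,6,7,8}:24
  |U|=7: {0,2,3,4,5,6,7}:4  {1,3,4,5,6,7,8}:84  {2,3,4,5,6,7,8}:28
  start at 0(c): 112
  start at 1(b): 32
sum over floor = 144

144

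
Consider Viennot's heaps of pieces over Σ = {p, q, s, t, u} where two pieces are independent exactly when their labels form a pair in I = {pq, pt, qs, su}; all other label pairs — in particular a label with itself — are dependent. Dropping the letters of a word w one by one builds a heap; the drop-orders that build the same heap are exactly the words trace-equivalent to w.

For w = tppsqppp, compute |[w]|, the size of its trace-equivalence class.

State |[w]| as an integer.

0(t) covers ∅
1(p) covers ∅
2(p) covers 1:p
3(s) covers 0:t, 2:p
4(q) covers 0:t
5(p) covers 3:s
6(p) covers 5:p
7(p) covers 6:p
floor of heap: 0:t, 1:p
completions by unplaced set U, small U first (add the entries for U minus each lowest piece of U):
  |U|=1: {4}:1  {7}:1
  |U|=2: {4,7}:2  {6,7}:1
  |U|=3: {4,6,7}:3  {5,6,7}:1
  |U|=4: {3,5,6,7}:1  {4,5,6,7}:4
  |U|=5: {2,3,5,6,7}:1  {3,4,5,6,7}:5
  |U|=6: {0,3,4,5,6,7}:5  {1,2,3,5,6,7}:1  {2,3,4,5,6,7}:6
  start at 0(t): 7
  start at 1(p): 11
sum over floor = 18

18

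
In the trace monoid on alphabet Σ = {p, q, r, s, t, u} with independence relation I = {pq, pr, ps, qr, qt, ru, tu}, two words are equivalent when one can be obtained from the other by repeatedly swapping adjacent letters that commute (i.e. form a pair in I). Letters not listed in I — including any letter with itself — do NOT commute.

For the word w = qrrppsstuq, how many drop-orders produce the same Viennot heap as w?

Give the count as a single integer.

189

0(q) covers ∅
1(r) covers ∅
2(r) covers 1:r
3(p) covers ∅
4(p) covers 3:p
5(s) covers 0:q, 2:r
6(s) covers 5:s
7(t) covers 4:p, 6:s
8(u) covers 4:p, 6:s
9(q) covers 8:u
floor of heap: 0:q, 1:r, 3:p
completions by unplaced set U, small U first (add the entries for U minus each lowest piece of U):
  |U|=1: {7}:1  {9}:1
  |U|=2: {7,9}:2  {8,9}:1
  |U|=3: {7,8,9}:3
  |U|=4: {4,7,8,9}:3  {6,7,8,9}:3
  |U|=5: {3,4,7,8,9}:3  {4,6,7,8,9}:6  {5,6,7,8,9}:3
  |U|=6: {0,5,6,7,8,9}:3  {2,5,6,7,8,9}:3  {3,4,6,7,8,9}:9  {4,5,6,7,8,9}:9
  |U|=7: {0,2,5,6,7,8,9}:6  {0,4,5,6,7,8,9}:12  {1,2,5,6,7,8,9}:3  {2,4,5,6,7,8,9}:12  {3,4,5,6,7,8,9}:18
  |U|=8: {0,1,2,5,6,7,8,9}:9  {0,2,4,5,6,7,8,9}:30  {0,3,4,5,6,7,8,9}:30  {1,2,4,5,6,7,8,9}:15  {2,3,4,5,6,7,8,9}:30
  start at 0(q): 45
  start at 1(r): 90
  start at 3(p): 54
sum over floor = 189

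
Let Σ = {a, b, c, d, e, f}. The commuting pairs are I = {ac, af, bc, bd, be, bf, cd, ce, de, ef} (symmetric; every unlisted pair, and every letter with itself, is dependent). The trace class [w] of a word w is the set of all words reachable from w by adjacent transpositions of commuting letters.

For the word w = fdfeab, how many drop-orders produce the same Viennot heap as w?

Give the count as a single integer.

10

0(f) covers ∅
1(d) covers 0:f
2(f) covers 1:d
3(e) covers ∅
4(a) covers 1:d, 3:e
5(b) covers 4:a
floor of heap: 0:f, 3:e
completions by unplaced set U, small U first (add the entries for U minus each lowest piece of U):
  |U|=1: {2}:1  {5}:1
  |U|=2: {2,5}:2  {4,5}:1
  |U|=3: {2,4,5}:3  {3,4,5}:1
  |U|=4: {1,2,4,5}:3  {2,3,4,5}:4
  start at 0(f): 7
  start at 3(e): 3
sum over floor = 10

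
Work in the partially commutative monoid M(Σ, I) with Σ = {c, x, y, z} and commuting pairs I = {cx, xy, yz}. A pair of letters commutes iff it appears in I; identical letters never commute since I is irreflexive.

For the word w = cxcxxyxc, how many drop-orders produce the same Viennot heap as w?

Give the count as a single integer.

70

piece 0:c — minimal
piece 1:x — minimal
piece 2:c rests on {0:c}
piece 3:x rests on {1:x}
piece 4:x rests on {3:x}
piece 5:y rests on {2:c}
piece 6:x rests on {4:x}
piece 7:c rests on {5:y}
minimal pieces: {0:c, 1:x}
ways to finish when only these pieces remain (= sum over removing one remaining piece with nothing left below it):
  1 left: {6}→1  {7}→1
  2 left: {4,6}→1  {5,7}→1  {6,7}→2
  3 left: {2,5,7}→1  {3,4,6}→1  {4,6,7}→3  {5,6,7}→3
  4 left: {0,2,5,7}→1  {1,3,4,6}→1  {2,5,6,7}→4  {3,4,6,7}→4  {4,5,6,7}→6
  5 left: {0,2,5,6,7}→5  {1,3,4,6,7}→5  {2,4,5,6,7}→10  {3,4,5,6,7}→10
  6 left: {0,2,4,5,6,7}→15  {1,3,4,5,6,7}→15  {2,3,4,5,6,7}→20
  placing 0:c first → 35 extensions
  placing 1:x first → 35 extensions
total linear extensions = 70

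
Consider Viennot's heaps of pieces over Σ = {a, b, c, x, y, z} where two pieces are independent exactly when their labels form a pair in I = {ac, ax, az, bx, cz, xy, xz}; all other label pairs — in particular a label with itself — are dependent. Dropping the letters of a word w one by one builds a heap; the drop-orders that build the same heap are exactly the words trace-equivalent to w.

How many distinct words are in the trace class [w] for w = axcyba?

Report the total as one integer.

#0=a has no predecessor
#1=x has no predecessor
#2=c depends on [1:x]
#3=y depends on [0:a, 2:c]
#4=b depends on [3:y]
#5=a depends on [4:b]
sources: [0:a, 1:x]
N(rest) = Σ N(rest − s) over sources s of rest; N(one piece) = 1:
  size 1 → [5]=1
  size 2 → [4,5]=1
  size 3 → [3,4,5]=1
  size 4 → [0,3,4,5]=1  [2,3,4,5]=1
  first=0(a) contributes 1
  first=1(x) contributes 2
|[w]| = 3

3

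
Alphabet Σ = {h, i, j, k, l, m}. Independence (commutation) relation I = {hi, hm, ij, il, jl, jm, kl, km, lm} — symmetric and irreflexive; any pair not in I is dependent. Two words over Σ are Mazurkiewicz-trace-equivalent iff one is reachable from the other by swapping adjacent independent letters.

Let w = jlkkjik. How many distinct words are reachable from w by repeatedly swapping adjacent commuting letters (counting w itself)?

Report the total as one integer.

14

drop 0:j onto floor
drop 1:l onto floor
drop 2:k onto {0:j}
drop 3:k onto {2:k}
drop 4:j onto {3:k}
drop 5:i onto {3:k}
drop 6:k onto {4:j, 5:i}
ground layer = {0:j, 1:l}
drop-orders for the pieces not yet dropped (sum over which currently-grounded one goes next):
  1 to go: {1} 1  {6} 1
  2 to go: {1,6} 2  {4,6} 1  {5,6} 1
  3 to go: {1,4,6} 3  {1,5,6} 3  {4,5,6} 2
  4 to go: {1,4,5,6} 8  {3,4,5,6} 2
  5 to go: {1,3,4,5,6} 10  {2,3,4,5,6} 2
  if 0:j drops first: 12 orders
  if 1:l drops first: 2 orders
heap linearizations: 14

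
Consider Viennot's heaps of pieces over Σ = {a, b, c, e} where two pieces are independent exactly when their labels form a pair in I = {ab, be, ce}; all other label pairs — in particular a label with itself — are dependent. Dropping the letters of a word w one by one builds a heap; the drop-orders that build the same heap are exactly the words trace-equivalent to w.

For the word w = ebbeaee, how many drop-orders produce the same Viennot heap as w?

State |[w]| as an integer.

21

piece 0:e — minimal
piece 1:b — minimal
piece 2:b rests on {1:b}
piece 3:e rests on {0:e}
piece 4:a rests on {3:e}
piece 5:e rests on {4:a}
piece 6:e rests on {5:e}
minimal pieces: {0:e, 1:b}
ways to finish when only these pieces remain (= sum over removing one remaining piece with nothing left below it):
  1 left: {2}→1  {6}→1
  2 left: {1,2}→1  {2,6}→2  {5,6}→1
  3 left: {1,2,6}→3  {2,5,6}→3  {4,5,6}→1
  4 left: {1,2,5,6}→6  {2,4,5,6}→4  {3,4,5,6}→1
  5 left: {0,3,4,5,6}→1  {1,2,4,5,6}→10  {2,3,4,5,6}→5
  placing 0:e first → 15 extensions
  placing 1:b first → 6 extensions
total linear extensions = 21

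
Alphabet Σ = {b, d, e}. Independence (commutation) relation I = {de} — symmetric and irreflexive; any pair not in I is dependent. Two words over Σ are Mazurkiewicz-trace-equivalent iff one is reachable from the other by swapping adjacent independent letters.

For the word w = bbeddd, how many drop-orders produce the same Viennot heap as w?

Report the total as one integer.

piece 0:b — minimal
piece 1:b rests on {0:b}
piece 2:e rests on {1:b}
piece 3:d rests on {1:b}
piece 4:d rests on {3:d}
piece 5:d rests on {4:d}
minimal pieces: {0:b}
ways to finish when only these pieces remain (= sum over removing one remaining piece with nothing left below it):
  1 left: {2}→1  {5}→1
  2 left: {2,5}→2  {4,5}→1
  3 left: {2,4,5}→3  {3,4,5}→1
  4 left: {2,3,4,5}→4
  placing 0:b first → 4 extensions

4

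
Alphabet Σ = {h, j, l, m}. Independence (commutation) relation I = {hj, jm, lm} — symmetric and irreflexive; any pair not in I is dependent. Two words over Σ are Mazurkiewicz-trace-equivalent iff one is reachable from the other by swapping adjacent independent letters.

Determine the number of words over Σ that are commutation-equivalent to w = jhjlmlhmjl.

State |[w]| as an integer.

66

drop 0:j onto floor
drop 1:h onto floor
drop 2:j onto {0:j}
drop 3:l onto {1:h, 2:j}
drop 4:m onto {1:h}
drop 5:l onto {3:l}
drop 6:h onto {4:m, 5:l}
drop 7:m onto {6:h}
drop 8:j onto {5:l}
drop 9:l onto {6:h, 8:j}
ground layer = {0:j, 1:h}
drop-orders for the pieces not yet dropped (sum over which currently-grounded one goes next):
  1 to go: {7} 1  {9} 1
  2 to go: {7,9} 2  {8,9} 1
  3 to go: {6,7,9} 2  {7,8,9} 3
  4 to go: {4,6,7,9} 2  {6,7,8,9} 5
  5 to go: {4,6,7,8,9} 7  {5,6,7,8,9} 5
  6 to go: {3,5,6,7,8,9} 5  {4,5,6,7,8,9} 12
  7 to go: {2,3,5,6,7,8,9} 5  {3,4,5,6,7,8,9} 17
  8 to go: {0,2,3,5,6,7,8,9} 5  {1,3,4,5,6,7,8,9} 17  {2,3,4,5,6,7,8,9} 22
  if 0:j drops first: 39 orders
  if 1:h drops first: 27 orders
heap linearizations: 66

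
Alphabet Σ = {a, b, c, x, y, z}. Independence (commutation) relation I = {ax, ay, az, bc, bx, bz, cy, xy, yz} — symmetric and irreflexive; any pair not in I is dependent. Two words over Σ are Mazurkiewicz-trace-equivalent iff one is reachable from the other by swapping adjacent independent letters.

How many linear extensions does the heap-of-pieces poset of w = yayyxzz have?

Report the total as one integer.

140

#0=y has no predecessor
#1=a has no predecessor
#2=y depends on [0:y]
#3=y depends on [2:y]
#4=x has no predecessor
#5=z depends on [4:x]
#6=z depends on [5:z]
sources: [0:y, 1:a, 4:x]
N(rest) = Σ N(rest − s) over sources s of rest; N(one piece) = 1:
  size 1 → [1]=1  [3]=1  [6]=1
  size 2 → [1,3]=2  [1,6]=2  [2,3]=1  [3,6]=2  [5,6]=1
  size 3 → [0,2,3]=1  [1,2,3]=3  [1,3,6]=6  [1,5,6]=3  [2,3,6]=3  [3,5,6]=3  [4,5,6]=1
  size 4 → [0,1,2,3]=4  [0,2,3,6]=4  [1,2,3,6]=12  [1,3,5,6]=12  [1,4,5,6]=4  [2,3,5,6]=6  [3,4,5,6]=4
  size 5 → [0,1,2,3,6]=20  [0,2,3,5,6]=10  [1,2,3,5,6]=30  [1,3,4,5,6]=20  [2,3,4,5,6]=10
  first=0(y) contributes 60
  first=1(a) contributes 20
  first=4(x) contributes 60
|[w]| = 140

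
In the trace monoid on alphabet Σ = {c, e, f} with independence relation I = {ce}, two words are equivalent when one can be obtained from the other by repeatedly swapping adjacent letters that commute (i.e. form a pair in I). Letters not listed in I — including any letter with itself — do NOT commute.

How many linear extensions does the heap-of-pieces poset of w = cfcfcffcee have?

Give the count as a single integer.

#0=c has no predecessor
#1=f depends on [0:c]
#2=c depends on [1:f]
#3=f depends on [2:c]
#4=c depends on [3:f]
#5=f depends on [4:c]
#6=f depends on [5:f]
#7=c depends on [6:f]
#8=e depends on [6:f]
#9=e depends on [8:e]
sources: [0:c]
N(rest) = Σ N(rest − s) over sources s of rest; N(one piece) = 1:
  size 1 → [7]=1  [9]=1
  size 2 → [7,9]=2  [8,9]=1
  size 3 → [7,8,9]=3
  size 4 → [6,7,8,9]=3
  size 5 → [5,6,7,8,9]=3
  size 6 → [4,5,6,7,8,9]=3
  size 7 → [3,4,5,6,7,8,9]=3
  size 8 → [2,3,4,5,6,7,8,9]=3
  first=0(c) contributes 3

3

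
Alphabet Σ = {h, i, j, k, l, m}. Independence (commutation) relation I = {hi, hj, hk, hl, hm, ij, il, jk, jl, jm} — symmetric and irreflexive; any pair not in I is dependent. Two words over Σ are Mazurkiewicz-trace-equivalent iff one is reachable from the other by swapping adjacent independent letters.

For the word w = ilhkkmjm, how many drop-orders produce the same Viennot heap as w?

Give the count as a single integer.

drop 0:i onto floor
drop 1:l onto floor
drop 2:h onto floor
drop 3:k onto {0:i, 1:l}
drop 4:k onto {3:k}
drop 5:m onto {4:k}
drop 6:j onto floor
drop 7:m onto {5:m}
ground layer = {0:i, 1:l, 2:h, 6:j}
drop-orders for the pieces not yet dropped (sum over which currently-grounded one goes next):
  1 to go: {2} 1  {6} 1  {7} 1
  2 to go: {2,6} 2  {2,7} 2  {5,7} 1  {6,7} 2
  3 to go: {2,5,7} 3  {2,6,7} 6  {4,5,7} 1  {5,6,7} 3
  4 to go: {2,4,5,7} 4  {2,5,6,7} 12  {3,4,5,7} 1  {4,5,6,7} 4
  5 to go: {0,3,4,5,7} 1  {1,3,4,5,7} 1  {2,3,4,5,7} 5  {2,4,5,6,7} 20  {3,4,5,6,7} 5
  6 to go: {0,1,3,4,5,7} 2  {0,2,3,4,5,7} 6  {0,3,4,5,6,7} 6  {1,2,3,4,5,7} 6  {1,3,4,5,6,7} 6  {2,3,4,5,6,7} 30
  if 0:i drops first: 42 orders
  if 1:l drops first: 42 orders
  if 2:h drops first: 14 orders
  if 6:j drops first: 14 orders
heap linearizations: 112

112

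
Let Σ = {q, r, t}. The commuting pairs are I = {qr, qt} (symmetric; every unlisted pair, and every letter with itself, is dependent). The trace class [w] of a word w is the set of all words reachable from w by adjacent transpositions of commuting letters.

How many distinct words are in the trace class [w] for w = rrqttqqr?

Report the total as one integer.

#0=r has no predecessor
#1=r depends on [0:r]
#2=q has no predecessor
#3=t depends on [1:r]
#4=t depends on [3:t]
#5=q depends on [2:q]
#6=q depends on [5:q]
#7=r depends on [4:t]
sources: [0:r, 2:q]
N(rest) = Σ N(rest − s) over sources s of rest; N(one piece) = 1:
  size 1 → [6]=1  [7]=1
  size 2 → [4,7]=1  [5,6]=1  [6,7]=2
  size 3 → [2,5,6]=1  [3,4,7]=1  [4,6,7]=3  [5,6,7]=3
  size 4 → [1,3,4,7]=1  [2,5,6,7]=4  [3,4,6,7]=4  [4,5,6,7]=6
  size 5 → [0,1,3,4,7]=1  [1,3,4,6,7]=5  [2,4,5,6,7]=10  [3,4,5,6,7]=10
  size 6 → [0,1,3,4,6,7]=6  [1,3,4,5,6,7]=15  [2,3,4,5,6,7]=20
  first=0(r) contributes 35
  first=2(q) contributes 21
|[w]| = 56

56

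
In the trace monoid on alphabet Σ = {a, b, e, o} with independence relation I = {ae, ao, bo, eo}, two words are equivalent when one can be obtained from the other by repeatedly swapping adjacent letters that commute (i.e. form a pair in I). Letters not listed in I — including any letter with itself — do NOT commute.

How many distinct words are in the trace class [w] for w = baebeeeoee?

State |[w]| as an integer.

drop 0:b onto floor
drop 1:a onto {0:b}
drop 2:e onto {0:b}
drop 3:b onto {1:a, 2:e}
drop 4:e onto {3:b}
drop 5:e onto {4:e}
drop 6:e onto {5:e}
drop 7:o onto floor
drop 8:e onto {6:e}
drop 9:e onto {8:e}
ground layer = {0:b, 7:o}
drop-orders for the pieces not yet dropped (sum over which currently-grounded one goes next):
  1 to go: {7} 1  {9} 1
  2 to go: {7,9} 2  {8,9} 1
  3 to go: {6,8,9} 1  {7,8,9} 3
  4 to go: {5,6,8,9} 1  {6,7,8,9} 4
  5 to go: {4,5,6,8,9} 1  {5,6,7,8,9} 5
  6 to go: {3,4,5,6,8,9} 1  {4,5,6,7,8,9} 6
  7 to go: {1,3,4,5,6,8,9} 1  {2,3,4,5,6,8,9} 1  {3,4,5,6,7,8,9} 7
  8 to go: {1,2,3,4,5,6,8,9} 2  {1,3,4,5,6,7,8,9} 8  {2,3,4,5,6,7,8,9} 8
  if 0:b drops first: 18 orders
  if 7:o drops first: 2 orders
heap linearizations: 20

20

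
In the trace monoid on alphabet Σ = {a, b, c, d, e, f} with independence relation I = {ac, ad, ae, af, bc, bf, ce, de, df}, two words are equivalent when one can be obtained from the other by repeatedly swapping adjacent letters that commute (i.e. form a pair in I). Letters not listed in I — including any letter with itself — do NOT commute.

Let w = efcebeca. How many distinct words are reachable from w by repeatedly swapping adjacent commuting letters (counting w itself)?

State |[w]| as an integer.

30

#0=e has no predecessor
#1=f depends on [0:e]
#2=c depends on [1:f]
#3=e depends on [1:f]
#4=b depends on [3:e]
#5=e depends on [4:b]
#6=c depends on [2:c]
#7=a depends on [4:b]
sources: [0:e]
N(rest) = Σ N(rest − s) over sources s of rest; N(one piece) = 1:
  size 1 → [5]=1  [6]=1  [7]=1
  size 2 → [2,6]=1  [5,6]=2  [5,7]=2  [6,7]=2
  size 3 → [2,5,6]=3  [2,6,7]=3  [4,5,7]=2  [5,6,7]=6
  size 4 → [2,5,6,7]=12  [3,4,5,7]=2  [4,5,6,7]=8
  size 5 → [2,4,5,6,7]=20  [3,4,5,6,7]=10
  size 6 → [2,3,4,5,6,7]=30
  first=0(e) contributes 30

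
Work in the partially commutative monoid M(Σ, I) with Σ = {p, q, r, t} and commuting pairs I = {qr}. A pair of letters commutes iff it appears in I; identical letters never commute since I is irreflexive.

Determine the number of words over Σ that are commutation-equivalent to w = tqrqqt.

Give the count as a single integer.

piece 0:t — minimal
piece 1:q rests on {0:t}
piece 2:r rests on {0:t}
piece 3:q rests on {1:q}
piece 4:q rests on {3:q}
piece 5:t rests on {2:r, 4:q}
minimal pieces: {0:t}
ways to finish when only these pieces remain (= sum over removing one remaining piece with nothing left below it):
  1 left: {5}→1
  2 left: {2,5}→1  {4,5}→1
  3 left: {2,4,5}→2  {3,4,5}→1
  4 left: {1,3,4,5}→1  {2,3,4,5}→3
  placing 0:t first → 4 extensions

4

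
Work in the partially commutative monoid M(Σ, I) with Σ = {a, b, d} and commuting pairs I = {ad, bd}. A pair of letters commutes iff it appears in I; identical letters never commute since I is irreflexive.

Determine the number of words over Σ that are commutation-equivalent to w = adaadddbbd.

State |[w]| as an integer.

drop 0:a onto floor
drop 1:d onto floor
drop 2:a onto {0:a}
drop 3:a onto {2:a}
drop 4:d onto {1:d}
drop 5:d onto {4:d}
drop 6:d onto {5:d}
drop 7:b onto {3:a}
drop 8:b onto {7:b}
drop 9:d onto {6:d}
ground layer = {0:a, 1:d}
drop-orders for the pieces not yet dropped (sum over which currently-grounded one goes next):
  1 to go: {8} 1  {9} 1
  2 to go: {6,9} 1  {7,8} 1  {8,9} 2
  3 to go: {3,7,8} 1  {5,6,9} 1  {6,8,9} 3  {7,8,9} 3
  4 to go: {2,3,7,8} 1  {3,7,8,9} 4  {4,5,6,9} 1  {5,6,8,9} 4  {6,7,8,9} 6
  5 to go: {0,2,3,7,8} 1  {1,4,5,6,9} 1  {2,3,7,8,9} 5  {3,6,7,8,9} 10  {4,5,6,8,9} 5  {5,6,7,8,9} 10
  6 to go: {0,2,3,7,8,9} 6  {1,4,5,6,8,9} 6  {2,3,6,7,8,9} 15  {3,5,6,7,8,9} 20  {4,5,6,7,8,9} 15
  7 to go: {0,2,3,6,7,8,9} 21  {1,4,5,6,7,8,9} 21  {2,3,5,6,7,8,9} 35  {3,4,5,6,7,8,9} 35
  8 to go: {0,2,3,5,6,7,8,9} 56  {1,3,4,5,6,7,8,9} 56  {2,3,4,5,6,7,8,9} 70
  if 0:a drops first: 126 orders
  if 1:d drops first: 126 orders
heap linearizations: 252

252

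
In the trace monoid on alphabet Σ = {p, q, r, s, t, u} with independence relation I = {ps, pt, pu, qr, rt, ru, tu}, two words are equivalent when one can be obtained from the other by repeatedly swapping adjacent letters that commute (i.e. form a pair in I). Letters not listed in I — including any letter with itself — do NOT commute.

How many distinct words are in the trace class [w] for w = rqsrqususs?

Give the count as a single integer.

piece 0:r — minimal
piece 1:q — minimal
piece 2:s rests on {0:r, 1:q}
piece 3:r rests on {2:s}
piece 4:q rests on {2:s}
piece 5:u rests on {4:q}
piece 6:s rests on {3:r, 5:u}
piece 7:u rests on {6:s}
piece 8:s rests on {7:u}
piece 9:s rests on {8:s}
minimal pieces: {0:r, 1:q}
ways to finish when only these pieces remain (= sum over removing one remaining piece with nothing left below it):
  1 left: {9}→1
  2 left: {8,9}→1
  3 left: {7,8,9}→1
  4 left: {6,7,8,9}→1
  5 left: {3,6,7,8,9}→1  {5,6,7,8,9}→1
  6 left: {3,5,6,7,8,9}→2  {4,5,6,7,8,9}→1
  7 left: {3,4,5,6,7,8,9}→3
  8 left: {2,3,4,5,6,7,8,9}→3
  placing 0:r first → 3 extensions
  placing 1:q first → 3 extensions
total linear extensions = 6

6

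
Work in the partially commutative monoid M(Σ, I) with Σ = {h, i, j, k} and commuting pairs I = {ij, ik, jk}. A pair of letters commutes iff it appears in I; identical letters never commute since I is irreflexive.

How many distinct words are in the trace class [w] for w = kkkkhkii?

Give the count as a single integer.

3

#0=k has no predecessor
#1=k depends on [0:k]
#2=k depends on [1:k]
#3=k depends on [2:k]
#4=h depends on [3:k]
#5=k depends on [4:h]
#6=i depends on [4:h]
#7=i depends on [6:i]
sources: [0:k]
N(rest) = Σ N(rest − s) over sources s of rest; N(one piece) = 1:
  size 1 → [5]=1  [7]=1
  size 2 → [5,7]=2  [6,7]=1
  size 3 → [5,6,7]=3
  size 4 → [4,5,6,7]=3
  size 5 → [3,4,5,6,7]=3
  size 6 → [2,3,4,5,6,7]=3
  first=0(k) contributes 3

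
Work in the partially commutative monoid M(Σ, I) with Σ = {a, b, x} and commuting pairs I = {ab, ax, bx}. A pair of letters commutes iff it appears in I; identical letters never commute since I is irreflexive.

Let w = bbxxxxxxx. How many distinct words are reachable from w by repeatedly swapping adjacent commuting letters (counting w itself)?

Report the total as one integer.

0(b) covers ∅
1(b) covers 0:b
2(x) covers ∅
3(x) covers 2:x
4(x) covers 3:x
5(x) covers 4:x
6(x) covers 5:x
7(x) covers 6:x
8(x) covers 7:x
floor of heap: 0:b, 2:x
completions by unplaced set U, small U first (add the entries for U minus each lowest piece of U):
  |U|=1: {1}:1  {8}:1
  |U|=2: {0,1}:1  {1,8}:2  {7,8}:1
  |U|=3: {0,1,8}:3  {1,7,8}:3  {6,7,8}:1
  |U|=4: {0,1,7,8}:6  {1,6,7,8}:4  {5,6,7,8}:1
  |U|=5: {0,1,6,7,8}:10  {1,5,6,7,8}:5  {4,5,6,7,8}:1
  |U|=6: {0,1,5,6,7,8}:15  {1,4,5,6,7,8}:6  {3,4,5,6,7,8}:1
  |U|=7: {0,1,4,5,6,7,8}:21  {1,3,4,5,6,7,8}:7  {2,3,4,5,6,7,8}:1
  start at 0(b): 8
  start at 2(x): 28
sum over floor = 36

36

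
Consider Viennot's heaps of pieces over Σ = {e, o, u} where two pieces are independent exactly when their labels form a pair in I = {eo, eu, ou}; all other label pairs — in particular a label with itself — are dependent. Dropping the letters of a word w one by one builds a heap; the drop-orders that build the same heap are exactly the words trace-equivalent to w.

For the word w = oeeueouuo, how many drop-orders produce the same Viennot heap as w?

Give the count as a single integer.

1680

drop 0:o onto floor
drop 1:e onto floor
drop 2:e onto {1:e}
drop 3:u onto floor
drop 4:e onto {2:e}
drop 5:o onto {0:o}
drop 6:u onto {3:u}
drop 7:u onto {6:u}
drop 8:o onto {5:o}
ground layer = {0:o, 1:e, 3:u}
drop-orders for the pieces not yet dropped (sum over which currently-grounded one goes next):
  1 to go: {4} 1  {7} 1  {8} 1
  2 to go: {2,4} 1  {4,7} 2  {4,8} 2  {5,8} 1  {6,7} 1  {7,8} 2
  3 to go: {0,5,8} 1  {1,2,4} 1  {2,4,7} 3  {2,4,8} 3  {3,6,7} 1  {4,5,8} 3  {4,6,7} 3  {4,7,8} 6  {5,7,8} 3  {6,7,8} 3
  4 to go: {0,4,5,8} 4  {0,5,7,8} 4  {1,2,4,7} 4  {1,2,4,8} 4  {2,4,5,8} 6  {2,4,6,7} 6  {2,4,7,8} 12  {3,4,6,7} 4  {3,6,7,8} 4  {4,5,7,8} 12  {4,6,7,8} 12  {5,6,7,8} 6
  5 to go: {0,2,4,5,8} 10  {0,4,5,7,8} 20  {0,5,6,7,8} 10  {1,2,4,5,8} 10  {1,2,4,6,7} 10  {1,2,4,7,8} 20  {2,3,4,6,7} 10  {2,4,5,7,8} 30  {2,4,6,7,8} 30  {3,4,6,7,8} 20  {3,5,6,7,8} 10  {4,5,6,7,8} 30
  6 to go: {0,1,2,4,5,8} 20  {0,2,4,5,7,8} 60  {0,3,5,6,7,8} 20  {0,4,5,6,7,8} 60  {1,2,3,4,6,7} 20  {1,2,4,5,7,8} 60  {1,2,4,6,7,8} 60  {2,3,4,6,7,8} 60  {2,4,5,6,7,8} 90  {3,4,5,6,7,8} 60
  7 to go: {0,1,2,4,5,7,8} 140  {0,2,4,5,6,7,8} 210  {0,3,4,5,6,7,8} 140  {1,2,3,4,6,7,8} 140  {1,2,4,5,6,7,8} 210  {2,3,4,5,6,7,8} 210
  if 0:o drops first: 560 orders
  if 1:e drops first: 560 orders
  if 3:u drops first: 560 orders
heap linearizations: 1680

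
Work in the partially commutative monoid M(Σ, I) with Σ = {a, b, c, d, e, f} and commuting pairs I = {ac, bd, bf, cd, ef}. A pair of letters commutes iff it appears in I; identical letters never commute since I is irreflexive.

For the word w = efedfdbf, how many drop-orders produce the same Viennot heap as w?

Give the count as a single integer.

16

0(e) covers ∅
1(f) covers ∅
2(e) covers 0:e
3(d) covers 1:f, 2:e
4(f) covers 3:d
5(d) covers 4:f
6(b) covers 2:e
7(f) covers 5:d
floor of heap: 0:e, 1:f
completions by unplaced set U, small U first (add the entries for U minus each lowest piece of U):
  |U|=1: {6}:1  {7}:1
  |U|=2: {5,7}:1  {6,7}:2
  |U|=3: {4,5,7}:1  {5,6,7}:3
  |U|=4: {3,4,5,7}:1  {4,5,6,7}:4
  |U|=5: {1,3,4,5,7}:1  {3,4,5,6,7}:5
  |U|=6: {1,3,4,5,6,7}:6  {2,3,4,5,6,7}:5
  start at 0(e): 11
  start at 1(f): 5
sum over floor = 16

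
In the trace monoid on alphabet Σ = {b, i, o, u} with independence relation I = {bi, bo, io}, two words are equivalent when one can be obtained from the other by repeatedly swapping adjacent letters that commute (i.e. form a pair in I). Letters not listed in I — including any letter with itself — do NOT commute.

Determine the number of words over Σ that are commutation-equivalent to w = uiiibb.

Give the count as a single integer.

10

piece 0:u — minimal
piece 1:i rests on {0:u}
piece 2:i rests on {1:i}
piece 3:i rests on {2:i}
piece 4:b rests on {0:u}
piece 5:b rests on {4:b}
minimal pieces: {0:u}
ways to finish when only these pieces remain (= sum over removing one remaining piece with nothing left below it):
  1 left: {3}→1  {5}→1
  2 left: {2,3}→1  {3,5}→2  {4,5}→1
  3 left: {1,2,3}→1  {2,3,5}→3  {3,4,5}→3
  4 left: {1,2,3,5}→4  {2,3,4,5}→6
  placing 0:u first → 10 extensions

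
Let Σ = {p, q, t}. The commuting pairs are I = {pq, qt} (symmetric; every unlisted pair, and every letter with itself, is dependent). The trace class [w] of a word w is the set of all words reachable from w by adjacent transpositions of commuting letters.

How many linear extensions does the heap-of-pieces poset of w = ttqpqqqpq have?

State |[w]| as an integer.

126

#0=t has no predecessor
#1=t depends on [0:t]
#2=q has no predecessor
#3=p depends on [1:t]
#4=q depends on [2:q]
#5=q depends on [4:q]
#6=q depends on [5:q]
#7=p depends on [3:p]
#8=q depends on [6:q]
sources: [0:t, 2:q]
N(rest) = Σ N(rest − s) over sources s of rest; N(one piece) = 1:
  size 1 → [7]=1  [8]=1
  size 2 → [3,7]=1  [6,8]=1  [7,8]=2
  size 3 → [1,3,7]=1  [3,7,8]=3  [5,6,8]=1  [6,7,8]=3
  size 4 → [0,1,3,7]=1  [1,3,7,8]=4  [3,6,7,8]=6  [4,5,6,8]=1  [5,6,7,8]=4
  size 5 → [0,1,3,7,8]=5  [1,3,6,7,8]=10  [2,4,5,6,8]=1  [3,5,6,7,8]=10  [4,5,6,7,8]=5
  size 6 → [0,1,3,6,7,8]=15  [1,3,5,6,7,8]=20  [2,4,5,6,7,8]=6  [3,4,5,6,7,8]=15
  size 7 → [0,1,3,5,6,7,8]=35  [1,3,4,5,6,7,8]=35  [2,3,4,5,6,7,8]=21
  first=0(t) contributes 56
  first=2(q) contributes 70
|[w]| = 126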